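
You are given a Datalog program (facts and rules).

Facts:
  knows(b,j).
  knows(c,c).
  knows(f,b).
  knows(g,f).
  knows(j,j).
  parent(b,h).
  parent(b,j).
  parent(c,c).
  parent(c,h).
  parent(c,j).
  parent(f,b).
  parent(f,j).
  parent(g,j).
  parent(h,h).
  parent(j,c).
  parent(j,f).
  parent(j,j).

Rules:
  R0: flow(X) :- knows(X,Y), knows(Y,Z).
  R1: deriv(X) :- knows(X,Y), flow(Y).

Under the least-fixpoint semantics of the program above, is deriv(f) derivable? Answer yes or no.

round 1: derive flow(b) via R0 from knows(b,j), knows(j,j)
round 1: derive flow(c) via R0 from knows(c,c), knows(c,c)
round 1: derive flow(f) via R0 from knows(f,b), knows(b,j)
round 1: derive flow(g) via R0 from knows(g,f), knows(f,b)
round 1: derive flow(j) via R0 from knows(j,j), knows(j,j)
round 2: derive deriv(b) via R1 from knows(b,j), flow(j)
round 2: derive deriv(c) via R1 from knows(c,c), flow(c)
round 2: derive deriv(f) via R1 from knows(f,b), flow(b)
round 2: derive deriv(g) via R1 from knows(g,f), flow(f)
round 2: derive deriv(j) via R1 from knows(j,j), flow(j)

yes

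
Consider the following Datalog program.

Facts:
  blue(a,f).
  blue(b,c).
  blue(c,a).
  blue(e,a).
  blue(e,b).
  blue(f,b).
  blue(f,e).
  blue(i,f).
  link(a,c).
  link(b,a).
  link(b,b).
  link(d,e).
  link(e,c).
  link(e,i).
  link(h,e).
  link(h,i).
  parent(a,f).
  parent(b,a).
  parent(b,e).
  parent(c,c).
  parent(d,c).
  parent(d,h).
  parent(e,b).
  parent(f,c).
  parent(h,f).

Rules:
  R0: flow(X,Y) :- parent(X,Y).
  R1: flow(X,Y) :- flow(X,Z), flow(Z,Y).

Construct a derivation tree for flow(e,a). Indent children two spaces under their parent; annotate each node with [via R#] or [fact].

flow(e,a)  [via R1]
  flow(e,b)  [via R0]
    parent(e,b)  [fact]
  flow(b,a)  [via R0]
    parent(b,a)  [fact]

round 1: derive flow(a,f) via R0 from parent(a,f)
round 1: derive flow(b,a) via R0 from parent(b,a)
round 1: derive flow(b,e) via R0 from parent(b,e)
round 1: derive flow(c,c) via R0 from parent(c,c)
round 1: derive flow(d,c) via R0 from parent(d,c)
round 1: derive flow(d,h) via R0 from parent(d,h)
round 1: derive flow(e,b) via R0 from parent(e,b)
round 1: derive flow(f,c) via R0 from parent(f,c)
round 1: derive flow(h,f) via R0 from parent(h,f)
round 2: derive flow(a,c) via R1 from flow(a,f), flow(f,c)
round 2: derive flow(b,b) via R1 from flow(b,e), flow(e,b)
round 2: derive flow(b,f) via R1 from flow(b,a), flow(a,f)
round 2: derive flow(d,f) via R1 from flow(d,h), flow(h,f)
round 2: derive flow(e,a) via R1 from flow(e,b), flow(b,a)
round 2: derive flow(e,e) via R1 from flow(e,b), flow(b,e)
round 2: derive flow(h,c) via R1 from flow(h,f), flow(f,c)
round 3: derive flow(b,c) via R1 from flow(b,a), flow(a,c)
round 3: derive flow(e,c) via R1 from flow(e,a), flow(a,c)
round 3: derive flow(e,f) via R1 from flow(e,a), flow(a,f)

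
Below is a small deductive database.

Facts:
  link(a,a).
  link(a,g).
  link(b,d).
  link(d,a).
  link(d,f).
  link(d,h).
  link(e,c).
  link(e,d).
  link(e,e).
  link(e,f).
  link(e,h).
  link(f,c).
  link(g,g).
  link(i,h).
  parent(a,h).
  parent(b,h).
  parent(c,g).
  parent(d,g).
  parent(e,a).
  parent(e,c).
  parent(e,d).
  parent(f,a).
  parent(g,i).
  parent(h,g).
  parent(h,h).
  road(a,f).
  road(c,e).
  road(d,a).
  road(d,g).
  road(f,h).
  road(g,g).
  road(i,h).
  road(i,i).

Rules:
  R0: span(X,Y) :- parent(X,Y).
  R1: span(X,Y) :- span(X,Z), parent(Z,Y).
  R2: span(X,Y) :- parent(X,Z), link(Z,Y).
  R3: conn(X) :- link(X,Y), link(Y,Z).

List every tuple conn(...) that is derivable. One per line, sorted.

conn(a)
conn(b)
conn(d)
conn(e)
conn(g)

round 1: derive conn(a) via R3 from link(a,a), link(a,a)
round 1: derive conn(b) via R3 from link(b,d), link(d,a)
round 1: derive conn(d) via R3 from link(d,a), link(a,a)
round 1: derive conn(e) via R3 from link(e,d), link(d,a)
round 1: derive conn(g) via R3 from link(g,g), link(g,g)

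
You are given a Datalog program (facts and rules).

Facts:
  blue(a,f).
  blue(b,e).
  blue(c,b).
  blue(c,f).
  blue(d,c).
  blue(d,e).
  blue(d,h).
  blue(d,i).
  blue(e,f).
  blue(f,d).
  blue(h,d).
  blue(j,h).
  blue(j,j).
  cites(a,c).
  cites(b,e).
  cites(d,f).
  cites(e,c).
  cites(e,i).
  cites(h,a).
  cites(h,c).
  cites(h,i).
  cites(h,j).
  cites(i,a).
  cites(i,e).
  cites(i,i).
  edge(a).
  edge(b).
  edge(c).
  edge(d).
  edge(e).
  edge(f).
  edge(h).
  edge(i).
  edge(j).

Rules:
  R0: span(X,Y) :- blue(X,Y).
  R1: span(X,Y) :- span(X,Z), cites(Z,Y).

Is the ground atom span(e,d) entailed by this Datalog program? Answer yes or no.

no

round 1: derive span(a,f) via R0 from blue(a,f)
round 1: derive span(b,e) via R0 from blue(b,e)
round 1: derive span(c,b) via R0 from blue(c,b)
round 1: derive span(c,f) via R0 from blue(c,f)
round 1: derive span(d,c) via R0 from blue(d,c)
round 1: derive span(d,e) via R0 from blue(d,e)
round 1: derive span(d,h) via R0 from blue(d,h)
round 1: derive span(d,i) via R0 from blue(d,i)
round 1: derive span(e,f) via R0 from blue(e,f)
round 1: derive span(f,d) via R0 from blue(f,d)
round 1: derive span(h,d) via R0 from blue(h,d)
round 1: derive span(j,h) via R0 from blue(j,h)
round 1: derive span(j,j) via R0 from blue(j,j)
round 2: derive span(b,c) via R1 from span(b,e), cites(e,c)
round 2: derive span(b,i) via R1 from span(b,e), cites(e,i)
round 2: derive span(c,e) via R1 from span(c,b), cites(b,e)
round 2: derive span(d,a) via R1 from span(d,h), cites(h,a)
round 2: derive span(d,j) via R1 from span(d,h), cites(h,j)
round 2: derive span(f,f) via R1 from span(f,d), cites(d,f)
round 2: derive span(h,f) via R1 from span(h,d), cites(d,f)
round 2: derive span(j,a) via R1 from span(j,h), cites(h,a)
round 2: derive span(j,c) via R1 from span(j,h), cites(h,c)
round 2: derive span(j,i) via R1 from span(j,h), cites(h,i)
round 3: derive span(b,a) via R1 from span(b,i), cites(i,a)
round 3: derive span(c,c) via R1 from span(c,e), cites(e,c)
round 3: derive span(c,i) via R1 from span(c,e), cites(e,i)
round 3: derive span(j,e) via R1 from span(j,i), cites(i,e)
round 4: derive span(c,a) via R1 from span(c,i), cites(i,a)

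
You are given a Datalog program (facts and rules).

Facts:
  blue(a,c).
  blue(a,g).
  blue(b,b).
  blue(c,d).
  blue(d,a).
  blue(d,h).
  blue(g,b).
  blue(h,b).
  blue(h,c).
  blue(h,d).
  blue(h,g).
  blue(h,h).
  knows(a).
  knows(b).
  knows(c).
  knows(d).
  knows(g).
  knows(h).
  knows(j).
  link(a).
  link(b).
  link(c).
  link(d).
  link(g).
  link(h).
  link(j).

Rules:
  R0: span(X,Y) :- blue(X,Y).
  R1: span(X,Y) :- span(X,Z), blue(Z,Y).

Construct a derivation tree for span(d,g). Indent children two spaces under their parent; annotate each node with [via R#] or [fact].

round 1: derive span(a,c) via R0 from blue(a,c)
round 1: derive span(a,g) via R0 from blue(a,g)
round 1: derive span(b,b) via R0 from blue(b,b)
round 1: derive span(c,d) via R0 from blue(c,d)
round 1: derive span(d,a) via R0 from blue(d,a)
round 1: derive span(d,h) via R0 from blue(d,h)
round 1: derive span(g,b) via R0 from blue(g,b)
round 1: derive span(h,b) via R0 from blue(h,b)
round 1: derive span(h,c) via R0 from blue(h,c)
round 1: derive span(h,d) via R0 from blue(h,d)
round 1: derive span(h,g) via R0 from blue(h,g)
round 1: derive span(h,h) via R0 from blue(h,h)
round 2: derive span(a,b) via R1 from span(a,g), blue(g,b)
round 2: derive span(a,d) via R1 from span(a,c), blue(c,d)
round 2: derive span(c,a) via R1 from span(c,d), blue(d,a)
round 2: derive span(c,h) via R1 from span(c,d), blue(d,h)
round 2: derive span(d,b) via R1 from span(d,h), blue(h,b)
round 2: derive span(d,c) via R1 from span(d,a), blue(a,c)
round 2: derive span(d,d) via R1 from span(d,h), blue(h,d)
round 2: derive span(d,g) via R1 from span(d,a), blue(a,g)
round 2: derive span(h,a) via R1 from span(h,d), blue(d,a)
round 3: derive span(a,a) via R1 from span(a,d), blue(d,a)
round 3: derive span(a,h) via R1 from span(a,d), blue(d,h)
round 3: derive span(c,b) via R1 from span(c,h), blue(h,b)
round 3: derive span(c,c) via R1 from span(c,a), blue(a,c)
round 3: derive span(c,g) via R1 from span(c,a), blue(a,g)

span(d,g)  [via R1]
  span(d,a)  [via R0]
    blue(d,a)  [fact]
  blue(a,g)  [fact]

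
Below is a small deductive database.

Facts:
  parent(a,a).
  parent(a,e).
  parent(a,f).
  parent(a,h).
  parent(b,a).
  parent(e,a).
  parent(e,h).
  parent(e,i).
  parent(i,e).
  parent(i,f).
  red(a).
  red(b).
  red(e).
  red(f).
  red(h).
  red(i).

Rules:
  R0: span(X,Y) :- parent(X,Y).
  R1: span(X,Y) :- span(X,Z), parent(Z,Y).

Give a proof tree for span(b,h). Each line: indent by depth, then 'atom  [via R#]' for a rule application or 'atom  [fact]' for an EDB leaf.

span(b,h)  [via R1]
  span(b,a)  [via R0]
    parent(b,a)  [fact]
  parent(a,h)  [fact]

round 1: derive span(a,a) via R0 from parent(a,a)
round 1: derive span(a,e) via R0 from parent(a,e)
round 1: derive span(a,f) via R0 from parent(a,f)
round 1: derive span(a,h) via R0 from parent(a,h)
round 1: derive span(b,a) via R0 from parent(b,a)
round 1: derive span(e,a) via R0 from parent(e,a)
round 1: derive span(e,h) via R0 from parent(e,h)
round 1: derive span(e,i) via R0 from parent(e,i)
round 1: derive span(i,e) via R0 from parent(i,e)
round 1: derive span(i,f) via R0 from parent(i,f)
round 2: derive span(a,i) via R1 from span(a,e), parent(e,i)
round 2: derive span(b,e) via R1 from span(b,a), parent(a,e)
round 2: derive span(b,f) via R1 from span(b,a), parent(a,f)
round 2: derive span(b,h) via R1 from span(b,a), parent(a,h)
round 2: derive span(e,e) via R1 from span(e,a), parent(a,e)
round 2: derive span(e,f) via R1 from span(e,a), parent(a,f)
round 2: derive span(i,a) via R1 from span(i,e), parent(e,a)
round 2: derive span(i,h) via R1 from span(i,e), parent(e,h)
round 2: derive span(i,i) via R1 from span(i,e), parent(e,i)
round 3: derive span(b,i) via R1 from span(b,e), parent(e,i)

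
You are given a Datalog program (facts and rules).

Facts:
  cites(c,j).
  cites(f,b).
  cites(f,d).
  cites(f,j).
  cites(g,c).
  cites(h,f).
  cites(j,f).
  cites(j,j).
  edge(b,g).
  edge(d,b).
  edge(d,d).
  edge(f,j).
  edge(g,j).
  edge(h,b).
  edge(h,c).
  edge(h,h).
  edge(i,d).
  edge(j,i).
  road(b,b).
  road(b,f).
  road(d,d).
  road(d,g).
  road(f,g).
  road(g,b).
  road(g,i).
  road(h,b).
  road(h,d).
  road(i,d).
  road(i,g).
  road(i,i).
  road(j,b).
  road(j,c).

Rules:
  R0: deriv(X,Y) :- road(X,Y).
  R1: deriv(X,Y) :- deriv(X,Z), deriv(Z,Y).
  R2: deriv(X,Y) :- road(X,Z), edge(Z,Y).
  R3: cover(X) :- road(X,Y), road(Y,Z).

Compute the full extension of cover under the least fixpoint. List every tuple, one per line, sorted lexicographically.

round 1: derive cover(b) via R3 from road(b,b), road(b,b)
round 1: derive cover(d) via R3 from road(d,d), road(d,d)
round 1: derive cover(f) via R3 from road(f,g), road(g,b)
round 1: derive cover(g) via R3 from road(g,b), road(b,b)
round 1: derive cover(h) via R3 from road(h,b), road(b,b)
round 1: derive cover(i) via R3 from road(i,d), road(d,d)
round 1: derive cover(j) via R3 from road(j,b), road(b,b)

cover(b)
cover(d)
cover(f)
cover(g)
cover(h)
cover(i)
cover(j)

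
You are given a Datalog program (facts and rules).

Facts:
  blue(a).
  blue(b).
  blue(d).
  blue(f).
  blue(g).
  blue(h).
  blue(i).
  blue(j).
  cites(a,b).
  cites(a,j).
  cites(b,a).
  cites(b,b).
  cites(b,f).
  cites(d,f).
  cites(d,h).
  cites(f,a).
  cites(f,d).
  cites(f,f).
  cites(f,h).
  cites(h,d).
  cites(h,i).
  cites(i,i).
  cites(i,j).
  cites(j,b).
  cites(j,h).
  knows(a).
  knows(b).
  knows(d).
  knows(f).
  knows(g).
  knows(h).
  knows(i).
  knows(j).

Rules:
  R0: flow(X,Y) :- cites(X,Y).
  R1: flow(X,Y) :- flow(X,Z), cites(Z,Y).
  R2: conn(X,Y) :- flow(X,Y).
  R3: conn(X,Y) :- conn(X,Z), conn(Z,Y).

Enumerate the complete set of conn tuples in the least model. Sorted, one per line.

round 1: derive flow(a,b) via R0 from cites(a,b)
round 1: derive flow(a,j) via R0 from cites(a,j)
round 1: derive flow(b,a) via R0 from cites(b,a)
round 1: derive flow(b,b) via R0 from cites(b,b)
round 1: derive flow(b,f) via R0 from cites(b,f)
round 1: derive flow(d,f) via R0 from cites(d,f)
round 1: derive flow(d,h) via R0 from cites(d,h)
round 1: derive flow(f,a) via R0 from cites(f,a)
round 1: derive flow(f,d) via R0 from cites(f,d)
round 1: derive flow(f,f) via R0 from cites(f,f)
round 1: derive flow(f,h) via R0 from cites(f,h)
round 1: derive flow(h,d) via R0 from cites(h,d)
round 1: derive flow(h,i) via R0 from cites(h,i)
round 1: derive flow(i,i) via R0 from cites(i,i)
round 1: derive flow(i,j) via R0 from cites(i,j)
round 1: derive flow(j,b) via R0 from cites(j,b)
round 1: derive flow(j,h) via R0 from cites(j,h)
round 2: derive flow(a,a) via R1 from flow(a,b), cites(b,a)
round 2: derive flow(a,f) via R1 from flow(a,b), cites(b,f)
round 2: derive flow(a,h) via R1 from flow(a,j), cites(j,h)
round 2: derive flow(b,d) via R1 from flow(b,f), cites(f,d)
round 2: derive flow(b,h) via R1 from flow(b,f), cites(f,h)
round 2: derive flow(b,j) via R1 from flow(b,a), cites(a,j)
round 2: derive flow(d,a) via R1 from flow(d,f), cites(f,a)
round 2: derive flow(d,d) via R1 from flow(d,f), cites(f,d)
round 2: derive flow(d,i) via R1 from flow(d,h), cites(h,i)
round 2: derive flow(f,b) via R1 from flow(f,a), cites(a,b)
round 2: derive flow(f,i) via R1 from flow(f,h), cites(h,i)
round 2: derive flow(f,j) via R1 from flow(f,a), cites(a,j)
round 2: derive flow(h,f) via R1 from flow(h,d), cites(d,f)
round 2: derive flow(h,h) via R1 from flow(h,d), cites(d,h)
round 2: derive flow(h,j) via R1 from flow(h,i), cites(i,j)
round 2: derive flow(i,b) via R1 from flow(i,j), cites(j,b)
round 2: derive flow(i,h) via R1 from flow(i,j), cites(j,h)
round 2: derive flow(j,a) via R1 from flow(j,b), cites(b,a)
round 2: derive flow(j,d) via R1 from flow(j,h), cites(h,d)
round 2: derive flow(j,f) via R1 from flow(j,b), cites(b,f)
round 2: derive flow(j,i) via R1 from flow(j,h), cites(h,i)
round 2: derive conn(a,b) via R2 from flow(a,b)
round 2: derive conn(a,j) via R2 from flow(a,j)
round 2: derive conn(b,a) via R2 from flow(b,a)
round 2: derive conn(b,b) via R2 from flow(b,b)
round 2: derive conn(b,f) via R2 from flow(b,f)
round 2: derive conn(d,f) via R2 from flow(d,f)
round 2: derive conn(d,h) via R2 from flow(d,h)
round 2: derive conn(f,a) via R2 from flow(f,a)
round 2: derive conn(f,d) via R2 from flow(f,d)
round 2: derive conn(f,f) via R2 from flow(f,f)
round 2: derive conn(f,h) via R2 from flow(f,h)
round 2: derive conn(h,d) via R2 from flow(h,d)
round 2: derive conn(h,i) via R2 from flow(h,i)
round 2: derive conn(i,i) via R2 from flow(i,i)
round 2: derive conn(i,j) via R2 from flow(i,j)
round 2: derive conn(j,b) via R2 from flow(j,b)
round 2: derive conn(j,h) via R2 from flow(j,h)
round 3: derive flow(a,d) via R1 from flow(a,f), cites(f,d)
round 3: derive flow(a,i) via R1 from flow(a,h), cites(h,i)
round 3: derive flow(b,i) via R1 from flow(b,h), cites(h,i)
round 3: derive flow(d,b) via R1 from flow(d,a), cites(a,b)
round 3: derive flow(d,j) via R1 from flow(d,a), cites(a,j)
round 3: derive flow(h,a) via R1 from flow(h,f), cites(f,a)
round 3: derive flow(h,b) via R1 from flow(h,j), cites(j,b)
round 3: derive flow(i,a) via R1 from flow(i,b), cites(b,a)
round 3: derive flow(i,d) via R1 from flow(i,h), cites(h,d)
round 3: derive flow(i,f) via R1 from flow(i,b), cites(b,f)
round 3: derive flow(j,j) via R1 from flow(j,a), cites(a,j)
round 3: derive conn(a,a) via R2 from flow(a,a)
round 3: derive conn(a,f) via R2 from flow(a,f)
round 3: derive conn(a,h) via R2 from flow(a,h)
round 3: derive conn(b,d) via R2 from flow(b,d)
round 3: derive conn(b,h) via R2 from flow(b,h)
round 3: derive conn(b,j) via R2 from flow(b,j)
round 3: derive conn(d,a) via R2 from flow(d,a)
round 3: derive conn(d,d) via R2 from flow(d,d)
round 3: derive conn(d,i) via R2 from flow(d,i)
round 3: derive conn(f,b) via R2 from flow(f,b)
round 3: derive conn(f,i) via R2 from flow(f,i)
round 3: derive conn(f,j) via R2 from flow(f,j)
round 3: derive conn(h,f) via R2 from flow(h,f)
round 3: derive conn(h,h) via R2 from flow(h,h)
round 3: derive conn(h,j) via R2 from flow(h,j)
round 3: derive conn(i,b) via R2 from flow(i,b)
round 3: derive conn(i,h) via R2 from flow(i,h)
round 3: derive conn(j,a) via R2 from flow(j,a)
round 3: derive conn(j,d) via R2 from flow(j,d)
round 3: derive conn(j,f) via R2 from flow(j,f)
round 3: derive conn(j,i) via R2 from flow(j,i)
round 4: derive conn(a,d) via R2 from flow(a,d)
round 4: derive conn(a,i) via R2 from flow(a,i)
round 4: derive conn(b,i) via R2 from flow(b,i)
round 4: derive conn(d,b) via R2 from flow(d,b)
round 4: derive conn(d,j) via R2 from flow(d,j)
round 4: derive conn(h,a) via R2 from flow(h,a)
round 4: derive conn(h,b) via R2 from flow(h,b)
round 4: derive conn(i,a) via R2 from flow(i,a)
round 4: derive conn(i,d) via R2 from flow(i,d)
round 4: derive conn(i,f) via R2 from flow(i,f)
round 4: derive conn(j,j) via R2 from flow(j,j)

conn(a,a)
conn(a,b)
conn(a,d)
conn(a,f)
conn(a,h)
conn(a,i)
conn(a,j)
conn(b,a)
conn(b,b)
conn(b,d)
conn(b,f)
conn(b,h)
conn(b,i)
conn(b,j)
conn(d,a)
conn(d,b)
conn(d,d)
conn(d,f)
conn(d,h)
conn(d,i)
conn(d,j)
conn(f,a)
conn(f,b)
conn(f,d)
conn(f,f)
conn(f,h)
conn(f,i)
conn(f,j)
conn(h,a)
conn(h,b)
conn(h,d)
conn(h,f)
conn(h,h)
conn(h,i)
conn(h,j)
conn(i,a)
conn(i,b)
conn(i,d)
conn(i,f)
conn(i,h)
conn(i,i)
conn(i,j)
conn(j,a)
conn(j,b)
conn(j,d)
conn(j,f)
conn(j,h)
conn(j,i)
conn(j,j)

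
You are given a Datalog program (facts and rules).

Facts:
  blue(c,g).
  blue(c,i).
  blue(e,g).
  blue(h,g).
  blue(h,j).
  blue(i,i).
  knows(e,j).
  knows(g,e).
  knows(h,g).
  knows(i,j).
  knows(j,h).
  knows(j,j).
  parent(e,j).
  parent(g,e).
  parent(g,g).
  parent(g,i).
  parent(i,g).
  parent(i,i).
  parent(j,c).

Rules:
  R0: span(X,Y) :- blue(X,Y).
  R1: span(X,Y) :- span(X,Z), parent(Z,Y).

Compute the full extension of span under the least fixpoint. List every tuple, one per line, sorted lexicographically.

span(c,c)
span(c,e)
span(c,g)
span(c,i)
span(c,j)
span(e,c)
span(e,e)
span(e,g)
span(e,i)
span(e,j)
span(h,c)
span(h,e)
span(h,g)
span(h,i)
span(h,j)
span(i,c)
span(i,e)
span(i,g)
span(i,i)
span(i,j)

round 1: derive span(c,g) via R0 from blue(c,g)
round 1: derive span(c,i) via R0 from blue(c,i)
round 1: derive span(e,g) via R0 from blue(e,g)
round 1: derive span(h,g) via R0 from blue(h,g)
round 1: derive span(h,j) via R0 from blue(h,j)
round 1: derive span(i,i) via R0 from blue(i,i)
round 2: derive span(c,e) via R1 from span(c,g), parent(g,e)
round 2: derive span(e,e) via R1 from span(e,g), parent(g,e)
round 2: derive span(e,i) via R1 from span(e,g), parent(g,i)
round 2: derive span(h,c) via R1 from span(h,j), parent(j,c)
round 2: derive span(h,e) via R1 from span(h,g), parent(g,e)
round 2: derive span(h,i) via R1 from span(h,g), parent(g,i)
round 2: derive span(i,g) via R1 from span(i,i), parent(i,g)
round 3: derive span(c,j) via R1 from span(c,e), parent(e,j)
round 3: derive span(e,j) via R1 from span(e,e), parent(e,j)
round 3: derive span(i,e) via R1 from span(i,g), parent(g,e)
round 4: derive span(c,c) via R1 from span(c,j), parent(j,c)
round 4: derive span(e,c) via R1 from span(e,j), parent(j,c)
round 4: derive span(i,j) via R1 from span(i,e), parent(e,j)
round 5: derive span(i,c) via R1 from span(i,j), parent(j,c)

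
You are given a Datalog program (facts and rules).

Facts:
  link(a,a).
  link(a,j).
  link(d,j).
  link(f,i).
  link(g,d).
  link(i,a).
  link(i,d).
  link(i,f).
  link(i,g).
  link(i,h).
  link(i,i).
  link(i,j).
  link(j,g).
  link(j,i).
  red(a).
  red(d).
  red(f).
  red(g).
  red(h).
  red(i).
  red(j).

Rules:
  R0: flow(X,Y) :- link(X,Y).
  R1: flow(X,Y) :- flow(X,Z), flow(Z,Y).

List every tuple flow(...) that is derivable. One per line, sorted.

flow(a,a)
flow(a,d)
flow(a,f)
flow(a,g)
flow(a,h)
flow(a,i)
flow(a,j)
flow(d,a)
flow(d,d)
flow(d,f)
flow(d,g)
flow(d,h)
flow(d,i)
flow(d,j)
flow(f,a)
flow(f,d)
flow(f,f)
flow(f,g)
flow(f,h)
flow(f,i)
flow(f,j)
flow(g,a)
flow(g,d)
flow(g,f)
flow(g,g)
flow(g,h)
flow(g,i)
flow(g,j)
flow(i,a)
flow(i,d)
flow(i,f)
flow(i,g)
flow(i,h)
flow(i,i)
flow(i,j)
flow(j,a)
flow(j,d)
flow(j,f)
flow(j,g)
flow(j,h)
flow(j,i)
flow(j,j)

round 1: derive flow(a,a) via R0 from link(a,a)
round 1: derive flow(a,j) via R0 from link(a,j)
round 1: derive flow(d,j) via R0 from link(d,j)
round 1: derive flow(f,i) via R0 from link(f,i)
round 1: derive flow(g,d) via R0 from link(g,d)
round 1: derive flow(i,a) via R0 from link(i,a)
round 1: derive flow(i,d) via R0 from link(i,d)
round 1: derive flow(i,f) via R0 from link(i,f)
round 1: derive flow(i,g) via R0 from link(i,g)
round 1: derive flow(i,h) via R0 from link(i,h)
round 1: derive flow(i,i) via R0 from link(i,i)
round 1: derive flow(i,j) via R0 from link(i,j)
round 1: derive flow(j,g) via R0 from link(j,g)
round 1: derive flow(j,i) via R0 from link(j,i)
round 2: derive flow(a,g) via R1 from flow(a,j), flow(j,g)
round 2: derive flow(a,i) via R1 from flow(a,j), flow(j,i)
round 2: derive flow(d,g) via R1 from flow(d,j), flow(j,g)
round 2: derive flow(d,i) via R1 from flow(d,j), flow(j,i)
round 2: derive flow(f,a) via R1 from flow(f,i), flow(i,a)
round 2: derive flow(f,d) via R1 from flow(f,i), flow(i,d)
round 2: derive flow(f,f) via R1 from flow(f,i), flow(i,f)
round 2: derive flow(f,g) via R1 from flow(f,i), flow(i,g)
round 2: derive flow(f,h) via R1 from flow(f,i), flow(i,h)
round 2: derive flow(f,j) via R1 from flow(f,i), flow(i,j)
round 2: derive flow(g,j) via R1 from flow(g,d), flow(d,j)
round 2: derive flow(j,a) via R1 from flow(j,i), flow(i,a)
round 2: derive flow(j,d) via R1 from flow(j,g), flow(g,d)
round 2: derive flow(j,f) via R1 from flow(j,i), flow(i,f)
round 2: derive flow(j,h) via R1 from flow(j,i), flow(i,h)
round 2: derive flow(j,j) via R1 from flow(j,i), flow(i,j)
round 3: derive flow(a,d) via R1 from flow(a,g), flow(g,d)
round 3: derive flow(a,f) via R1 from flow(a,i), flow(i,f)
round 3: derive flow(a,h) via R1 from flow(a,i), flow(i,h)
round 3: derive flow(d,a) via R1 from flow(d,i), flow(i,a)
round 3: derive flow(d,d) via R1 from flow(d,g), flow(g,d)
round 3: derive flow(d,f) via R1 from flow(d,i), flow(i,f)
round 3: derive flow(d,h) via R1 from flow(d,i), flow(i,h)
round 3: derive flow(g,a) via R1 from flow(g,j), flow(j,a)
round 3: derive flow(g,f) via R1 from flow(g,j), flow(j,f)
round 3: derive flow(g,g) via R1 from flow(g,d), flow(d,g)
round 3: derive flow(g,h) via R1 from flow(g,j), flow(j,h)
round 3: derive flow(g,i) via R1 from flow(g,d), flow(d,i)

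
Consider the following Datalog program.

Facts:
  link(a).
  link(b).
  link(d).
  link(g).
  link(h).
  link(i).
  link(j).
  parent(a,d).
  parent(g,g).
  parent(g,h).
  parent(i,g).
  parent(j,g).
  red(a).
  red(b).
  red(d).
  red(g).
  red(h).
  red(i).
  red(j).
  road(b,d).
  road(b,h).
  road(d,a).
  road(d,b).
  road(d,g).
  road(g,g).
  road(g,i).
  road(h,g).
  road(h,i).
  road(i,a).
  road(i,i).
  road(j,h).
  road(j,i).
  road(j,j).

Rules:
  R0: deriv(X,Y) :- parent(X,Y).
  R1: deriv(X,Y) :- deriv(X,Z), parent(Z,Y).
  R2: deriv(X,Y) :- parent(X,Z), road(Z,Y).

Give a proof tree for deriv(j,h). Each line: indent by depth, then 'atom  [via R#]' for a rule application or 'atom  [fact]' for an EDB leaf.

round 1: derive deriv(a,d) via R0 from parent(a,d)
round 1: derive deriv(g,g) via R0 from parent(g,g)
round 1: derive deriv(g,h) via R0 from parent(g,h)
round 1: derive deriv(i,g) via R0 from parent(i,g)
round 1: derive deriv(j,g) via R0 from parent(j,g)
round 1: derive deriv(a,a) via R2 from parent(a,d), road(d,a)
round 1: derive deriv(a,b) via R2 from parent(a,d), road(d,b)
round 1: derive deriv(a,g) via R2 from parent(a,d), road(d,g)
round 1: derive deriv(g,i) via R2 from parent(g,g), road(g,i)
round 1: derive deriv(i,i) via R2 from parent(i,g), road(g,i)
round 1: derive deriv(j,i) via R2 from parent(j,g), road(g,i)
round 2: derive deriv(a,h) via R1 from deriv(a,g), parent(g,h)
round 2: derive deriv(i,h) via R1 from deriv(i,g), parent(g,h)
round 2: derive deriv(j,h) via R1 from deriv(j,g), parent(g,h)

deriv(j,h)  [via R1]
  deriv(j,g)  [via R0]
    parent(j,g)  [fact]
  parent(g,h)  [fact]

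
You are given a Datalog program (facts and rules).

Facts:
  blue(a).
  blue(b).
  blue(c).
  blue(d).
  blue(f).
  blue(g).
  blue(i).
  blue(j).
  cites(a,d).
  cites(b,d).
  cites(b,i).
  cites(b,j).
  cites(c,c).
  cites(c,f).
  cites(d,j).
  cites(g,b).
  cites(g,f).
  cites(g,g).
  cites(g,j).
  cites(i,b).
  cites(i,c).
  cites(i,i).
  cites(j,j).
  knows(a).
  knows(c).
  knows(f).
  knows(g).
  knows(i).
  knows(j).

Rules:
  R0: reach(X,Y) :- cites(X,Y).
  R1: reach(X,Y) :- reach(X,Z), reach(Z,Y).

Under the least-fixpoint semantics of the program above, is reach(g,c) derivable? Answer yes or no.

yes

round 1: derive reach(a,d) via R0 from cites(a,d)
round 1: derive reach(b,d) via R0 from cites(b,d)
round 1: derive reach(b,i) via R0 from cites(b,i)
round 1: derive reach(b,j) via R0 from cites(b,j)
round 1: derive reach(c,c) via R0 from cites(c,c)
round 1: derive reach(c,f) via R0 from cites(c,f)
round 1: derive reach(d,j) via R0 from cites(d,j)
round 1: derive reach(g,b) via R0 from cites(g,b)
round 1: derive reach(g,f) via R0 from cites(g,f)
round 1: derive reach(g,g) via R0 from cites(g,g)
round 1: derive reach(g,j) via R0 from cites(g,j)
round 1: derive reach(i,b) via R0 from cites(i,b)
round 1: derive reach(i,c) via R0 from cites(i,c)
round 1: derive reach(i,i) via R0 from cites(i,i)
round 1: derive reach(j,j) via R0 from cites(j,j)
round 2: derive reach(a,j) via R1 from reach(a,d), reach(d,j)
round 2: derive reach(b,b) via R1 from reach(b,i), reach(i,b)
round 2: derive reach(b,c) via R1 from reach(b,i), reach(i,c)
round 2: derive reach(g,d) via R1 from reach(g,b), reach(b,d)
round 2: derive reach(g,i) via R1 from reach(g,b), reach(b,i)
round 2: derive reach(i,d) via R1 from reach(i,b), reach(b,d)
round 2: derive reach(i,f) via R1 from reach(i,c), reach(c,f)
round 2: derive reach(i,j) via R1 from reach(i,b), reach(b,j)
round 3: derive reach(b,f) via R1 from reach(b,c), reach(c,f)
round 3: derive reach(g,c) via R1 from reach(g,b), reach(b,c)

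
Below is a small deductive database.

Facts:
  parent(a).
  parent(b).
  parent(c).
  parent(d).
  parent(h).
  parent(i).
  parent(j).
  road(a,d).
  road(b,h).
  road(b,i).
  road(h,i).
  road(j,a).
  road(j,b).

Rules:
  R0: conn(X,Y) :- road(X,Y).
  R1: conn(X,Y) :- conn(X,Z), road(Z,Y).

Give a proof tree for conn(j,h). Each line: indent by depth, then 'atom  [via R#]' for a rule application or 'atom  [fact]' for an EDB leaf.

round 1: derive conn(a,d) via R0 from road(a,d)
round 1: derive conn(b,h) via R0 from road(b,h)
round 1: derive conn(b,i) via R0 from road(b,i)
round 1: derive conn(h,i) via R0 from road(h,i)
round 1: derive conn(j,a) via R0 from road(j,a)
round 1: derive conn(j,b) via R0 from road(j,b)
round 2: derive conn(j,d) via R1 from conn(j,a), road(a,d)
round 2: derive conn(j,h) via R1 from conn(j,b), road(b,h)
round 2: derive conn(j,i) via R1 from conn(j,b), road(b,i)

conn(j,h)  [via R1]
  conn(j,b)  [via R0]
    road(j,b)  [fact]
  road(b,h)  [fact]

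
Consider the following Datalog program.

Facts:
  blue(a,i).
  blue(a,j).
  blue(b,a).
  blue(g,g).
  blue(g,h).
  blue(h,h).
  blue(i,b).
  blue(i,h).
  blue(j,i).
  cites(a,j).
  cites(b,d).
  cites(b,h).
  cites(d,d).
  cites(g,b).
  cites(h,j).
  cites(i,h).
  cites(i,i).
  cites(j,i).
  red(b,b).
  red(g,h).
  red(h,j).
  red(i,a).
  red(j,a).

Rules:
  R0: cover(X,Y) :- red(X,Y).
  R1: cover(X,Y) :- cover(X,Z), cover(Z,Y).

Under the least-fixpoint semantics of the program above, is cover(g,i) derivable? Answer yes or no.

no

round 1: derive cover(b,b) via R0 from red(b,b)
round 1: derive cover(g,h) via R0 from red(g,h)
round 1: derive cover(h,j) via R0 from red(h,j)
round 1: derive cover(i,a) via R0 from red(i,a)
round 1: derive cover(j,a) via R0 from red(j,a)
round 2: derive cover(g,j) via R1 from cover(g,h), cover(h,j)
round 2: derive cover(h,a) via R1 from cover(h,j), cover(j,a)
round 3: derive cover(g,a) via R1 from cover(g,h), cover(h,a)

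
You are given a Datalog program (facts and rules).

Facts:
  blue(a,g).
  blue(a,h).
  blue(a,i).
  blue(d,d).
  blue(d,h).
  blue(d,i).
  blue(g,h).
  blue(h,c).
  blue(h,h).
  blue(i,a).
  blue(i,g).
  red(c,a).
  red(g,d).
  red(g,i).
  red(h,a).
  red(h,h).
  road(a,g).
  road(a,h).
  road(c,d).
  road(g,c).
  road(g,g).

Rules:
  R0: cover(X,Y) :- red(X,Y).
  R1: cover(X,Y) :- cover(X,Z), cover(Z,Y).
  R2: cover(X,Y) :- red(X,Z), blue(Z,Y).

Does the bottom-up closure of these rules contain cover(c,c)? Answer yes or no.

round 1: derive cover(c,a) via R0 from red(c,a)
round 1: derive cover(g,d) via R0 from red(g,d)
round 1: derive cover(g,i) via R0 from red(g,i)
round 1: derive cover(h,a) via R0 from red(h,a)
round 1: derive cover(h,h) via R0 from red(h,h)
round 1: derive cover(c,g) via R2 from red(c,a), blue(a,g)
round 1: derive cover(c,h) via R2 from red(c,a), blue(a,h)
round 1: derive cover(c,i) via R2 from red(c,a), blue(a,i)
round 1: derive cover(g,a) via R2 from red(g,i), blue(i,a)
round 1: derive cover(g,g) via R2 from red(g,i), blue(i,g)
round 1: derive cover(g,h) via R2 from red(g,d), blue(d,h)
round 1: derive cover(h,c) via R2 from red(h,h), blue(h,c)
round 1: derive cover(h,g) via R2 from red(h,a), blue(a,g)
round 1: derive cover(h,i) via R2 from red(h,a), blue(a,i)
round 2: derive cover(c,c) via R1 from cover(c,h), cover(h,c)
round 2: derive cover(c,d) via R1 from cover(c,g), cover(g,d)
round 2: derive cover(g,c) via R1 from cover(g,h), cover(h,c)
round 2: derive cover(h,d) via R1 from cover(h,g), cover(g,d)

yes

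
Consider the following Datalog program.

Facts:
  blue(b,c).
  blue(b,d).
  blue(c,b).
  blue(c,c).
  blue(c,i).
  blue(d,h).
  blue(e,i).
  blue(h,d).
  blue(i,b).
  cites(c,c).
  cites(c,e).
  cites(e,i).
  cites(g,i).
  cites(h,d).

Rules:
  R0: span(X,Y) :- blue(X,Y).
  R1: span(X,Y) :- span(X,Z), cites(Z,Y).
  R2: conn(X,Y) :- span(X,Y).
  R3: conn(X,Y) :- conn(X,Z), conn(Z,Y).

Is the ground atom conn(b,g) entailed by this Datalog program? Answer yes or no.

round 1: derive span(b,c) via R0 from blue(b,c)
round 1: derive span(b,d) via R0 from blue(b,d)
round 1: derive span(c,b) via R0 from blue(c,b)
round 1: derive span(c,c) via R0 from blue(c,c)
round 1: derive span(c,i) via R0 from blue(c,i)
round 1: derive span(d,h) via R0 from blue(d,h)
round 1: derive span(e,i) via R0 from blue(e,i)
round 1: derive span(h,d) via R0 from blue(h,d)
round 1: derive span(i,b) via R0 from blue(i,b)
round 2: derive span(b,e) via R1 from span(b,c), cites(c,e)
round 2: derive span(c,e) via R1 from span(c,c), cites(c,e)
round 2: derive span(d,d) via R1 from span(d,h), cites(h,d)
round 2: derive conn(b,c) via R2 from span(b,c)
round 2: derive conn(b,d) via R2 from span(b,d)
round 2: derive conn(c,b) via R2 from span(c,b)
round 2: derive conn(c,c) via R2 from span(c,c)
round 2: derive conn(c,i) via R2 from span(c,i)
round 2: derive conn(d,h) via R2 from span(d,h)
round 2: derive conn(e,i) via R2 from span(e,i)
round 2: derive conn(h,d) via R2 from span(h,d)
round 2: derive conn(i,b) via R2 from span(i,b)
round 3: derive span(b,i) via R1 from span(b,e), cites(e,i)
round 3: derive conn(b,e) via R2 from span(b,e)
round 3: derive conn(c,e) via R2 from span(c,e)
round 3: derive conn(d,d) via R2 from span(d,d)
round 3: derive conn(b,b) via R3 from conn(b,c), conn(c,b)
round 3: derive conn(b,h) via R3 from conn(b,d), conn(d,h)
round 3: derive conn(b,i) via R3 from conn(b,c), conn(c,i)
round 3: derive conn(c,d) via R3 from conn(c,b), conn(b,d)
round 3: derive conn(e,b) via R3 from conn(e,i), conn(i,b)
round 3: derive conn(h,h) via R3 from conn(h,d), conn(d,h)
round 3: derive conn(i,c) via R3 from conn(i,b), conn(b,c)
round 3: derive conn(i,d) via R3 from conn(i,b), conn(b,d)
round 4: derive conn(c,h) via R3 from conn(c,b), conn(b,h)
round 4: derive conn(e,c) via R3 from conn(e,b), conn(b,c)
round 4: derive conn(e,d) via R3 from conn(e,b), conn(b,d)
round 4: derive conn(e,e) via R3 from conn(e,b), conn(b,e)
round 4: derive conn(e,h) via R3 from conn(e,b), conn(b,h)
round 4: derive conn(i,e) via R3 from conn(i,b), conn(b,e)
round 4: derive conn(i,h) via R3 from conn(i,b), conn(b,h)
round 4: derive conn(i,i) via R3 from conn(i,b), conn(b,i)

no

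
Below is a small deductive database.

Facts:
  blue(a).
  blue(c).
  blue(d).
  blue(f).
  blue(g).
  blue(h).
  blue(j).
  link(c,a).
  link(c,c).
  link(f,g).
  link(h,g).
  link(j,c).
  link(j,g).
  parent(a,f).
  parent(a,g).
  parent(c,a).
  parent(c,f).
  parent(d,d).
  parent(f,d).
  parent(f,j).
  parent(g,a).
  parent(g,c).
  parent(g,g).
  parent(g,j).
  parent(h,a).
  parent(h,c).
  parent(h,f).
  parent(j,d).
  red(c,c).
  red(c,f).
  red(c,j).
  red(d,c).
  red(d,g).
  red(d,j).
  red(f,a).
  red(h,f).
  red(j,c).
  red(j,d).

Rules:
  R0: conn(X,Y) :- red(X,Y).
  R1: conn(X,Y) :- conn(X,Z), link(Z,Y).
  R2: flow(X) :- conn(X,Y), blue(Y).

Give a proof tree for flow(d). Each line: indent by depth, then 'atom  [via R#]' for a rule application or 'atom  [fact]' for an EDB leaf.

round 1: derive conn(c,c) via R0 from red(c,c)
round 1: derive conn(c,f) via R0 from red(c,f)
round 1: derive conn(c,j) via R0 from red(c,j)
round 1: derive conn(d,c) via R0 from red(d,c)
round 1: derive conn(d,g) via R0 from red(d,g)
round 1: derive conn(d,j) via R0 from red(d,j)
round 1: derive conn(f,a) via R0 from red(f,a)
round 1: derive conn(h,f) via R0 from red(h,f)
round 1: derive conn(j,c) via R0 from red(j,c)
round 1: derive conn(j,d) via R0 from red(j,d)
round 2: derive conn(c,a) via R1 from conn(c,c), link(c,a)
round 2: derive conn(c,g) via R1 from conn(c,f), link(f,g)
round 2: derive conn(d,a) via R1 from conn(d,c), link(c,a)
round 2: derive conn(h,g) via R1 from conn(h,f), link(f,g)
round 2: derive conn(j,a) via R1 from conn(j,c), link(c,a)
round 2: derive flow(c) via R2 from conn(c,c), blue(c)
round 2: derive flow(d) via R2 from conn(d,c), blue(c)
round 2: derive flow(f) via R2 from conn(f,a), blue(a)
round 2: derive flow(h) via R2 from conn(h,f), blue(f)
round 2: derive flow(j) via R2 from conn(j,c), blue(c)

flow(d)  [via R2]
  conn(d,c)  [via R0]
    red(d,c)  [fact]
  blue(c)  [fact]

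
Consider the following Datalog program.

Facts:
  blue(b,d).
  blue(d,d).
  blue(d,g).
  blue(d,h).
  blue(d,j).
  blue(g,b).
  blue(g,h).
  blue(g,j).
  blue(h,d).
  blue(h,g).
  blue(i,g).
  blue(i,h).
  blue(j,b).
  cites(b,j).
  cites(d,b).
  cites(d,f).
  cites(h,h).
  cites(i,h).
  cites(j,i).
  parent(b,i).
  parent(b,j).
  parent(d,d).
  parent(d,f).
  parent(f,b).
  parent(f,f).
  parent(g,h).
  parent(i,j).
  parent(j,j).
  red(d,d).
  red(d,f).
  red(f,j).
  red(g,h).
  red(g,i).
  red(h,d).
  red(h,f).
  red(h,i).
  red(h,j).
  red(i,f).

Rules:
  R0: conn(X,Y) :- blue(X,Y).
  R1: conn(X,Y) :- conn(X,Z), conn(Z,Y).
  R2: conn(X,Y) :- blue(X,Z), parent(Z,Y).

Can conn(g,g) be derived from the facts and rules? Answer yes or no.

yes

round 1: derive conn(b,d) via R0 from blue(b,d)
round 1: derive conn(d,d) via R0 from blue(d,d)
round 1: derive conn(d,g) via R0 from blue(d,g)
round 1: derive conn(d,h) via R0 from blue(d,h)
round 1: derive conn(d,j) via R0 from blue(d,j)
round 1: derive conn(g,b) via R0 from blue(g,b)
round 1: derive conn(g,h) via R0 from blue(g,h)
round 1: derive conn(g,j) via R0 from blue(g,j)
round 1: derive conn(h,d) via R0 from blue(h,d)
round 1: derive conn(h,g) via R0 from blue(h,g)
round 1: derive conn(i,g) via R0 from blue(i,g)
round 1: derive conn(i,h) via R0 from blue(i,h)
round 1: derive conn(j,b) via R0 from blue(j,b)
round 1: derive conn(b,f) via R2 from blue(b,d), parent(d,f)
round 1: derive conn(d,f) via R2 from blue(d,d), parent(d,f)
round 1: derive conn(g,i) via R2 from blue(g,b), parent(b,i)
round 1: derive conn(h,f) via R2 from blue(h,d), parent(d,f)
round 1: derive conn(h,h) via R2 from blue(h,g), parent(g,h)
round 1: derive conn(j,i) via R2 from blue(j,b), parent(b,i)
round 1: derive conn(j,j) via R2 from blue(j,b), parent(b,j)
round 2: derive conn(b,g) via R1 from conn(b,d), conn(d,g)
round 2: derive conn(b,h) via R1 from conn(b,d), conn(d,h)
round 2: derive conn(b,j) via R1 from conn(b,d), conn(d,j)
round 2: derive conn(d,b) via R1 from conn(d,g), conn(g,b)
round 2: derive conn(d,i) via R1 from conn(d,g), conn(g,i)
round 2: derive conn(g,d) via R1 from conn(g,b), conn(b,d)
round 2: derive conn(g,f) via R1 from conn(g,b), conn(b,f)
round 2: derive conn(g,g) via R1 from conn(g,h), conn(h,g)
round 2: derive conn(h,b) via R1 from conn(h,g), conn(g,b)
round 2: derive conn(h,i) via R1 from conn(h,g), conn(g,i)
round 2: derive conn(h,j) via R1 from conn(h,d), conn(d,j)
round 2: derive conn(i,b) via R1 from conn(i,g), conn(g,b)
round 2: derive conn(i,d) via R1 from conn(i,h), conn(h,d)
round 2: derive conn(i,f) via R1 from conn(i,h), conn(h,f)
round 2: derive conn(i,i) via R1 from conn(i,g), conn(g,i)
round 2: derive conn(i,j) via R1 from conn(i,g), conn(g,j)
round 2: derive conn(j,d) via R1 from conn(j,b), conn(b,d)
round 2: derive conn(j,f) via R1 from conn(j,b), conn(b,f)
round 2: derive conn(j,g) via R1 from conn(j,i), conn(i,g)
round 2: derive conn(j,h) via R1 from conn(j,i), conn(i,h)
round 3: derive conn(b,b) via R1 from conn(b,d), conn(d,b)
round 3: derive conn(b,i) via R1 from conn(b,d), conn(d,i)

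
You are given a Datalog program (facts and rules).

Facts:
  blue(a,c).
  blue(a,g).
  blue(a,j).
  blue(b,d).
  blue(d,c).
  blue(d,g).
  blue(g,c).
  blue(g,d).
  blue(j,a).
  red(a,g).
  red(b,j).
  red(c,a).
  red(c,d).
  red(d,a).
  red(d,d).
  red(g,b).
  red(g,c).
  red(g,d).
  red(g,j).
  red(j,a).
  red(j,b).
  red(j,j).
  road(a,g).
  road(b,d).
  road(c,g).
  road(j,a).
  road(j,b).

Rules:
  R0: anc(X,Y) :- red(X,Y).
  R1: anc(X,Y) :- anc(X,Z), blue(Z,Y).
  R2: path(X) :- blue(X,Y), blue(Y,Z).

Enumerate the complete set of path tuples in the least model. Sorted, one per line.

path(a)
path(b)
path(d)
path(g)
path(j)

round 1: derive path(a) via R2 from blue(a,g), blue(g,c)
round 1: derive path(b) via R2 from blue(b,d), blue(d,c)
round 1: derive path(d) via R2 from blue(d,g), blue(g,c)
round 1: derive path(g) via R2 from blue(g,d), blue(d,c)
round 1: derive path(j) via R2 from blue(j,a), blue(a,c)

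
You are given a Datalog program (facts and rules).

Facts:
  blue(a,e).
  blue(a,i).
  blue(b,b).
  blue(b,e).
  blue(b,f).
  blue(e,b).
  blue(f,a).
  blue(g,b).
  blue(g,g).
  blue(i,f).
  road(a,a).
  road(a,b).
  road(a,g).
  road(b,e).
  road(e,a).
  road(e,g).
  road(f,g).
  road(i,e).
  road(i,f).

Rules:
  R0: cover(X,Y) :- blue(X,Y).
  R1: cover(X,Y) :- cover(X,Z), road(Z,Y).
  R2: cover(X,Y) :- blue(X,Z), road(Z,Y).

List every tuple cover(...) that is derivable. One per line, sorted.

round 1: derive cover(a,e) via R0 from blue(a,e)
round 1: derive cover(a,i) via R0 from blue(a,i)
round 1: derive cover(b,b) via R0 from blue(b,b)
round 1: derive cover(b,e) via R0 from blue(b,e)
round 1: derive cover(b,f) via R0 from blue(b,f)
round 1: derive cover(e,b) via R0 from blue(e,b)
round 1: derive cover(f,a) via R0 from blue(f,a)
round 1: derive cover(g,b) via R0 from blue(g,b)
round 1: derive cover(g,g) via R0 from blue(g,g)
round 1: derive cover(i,f) via R0 from blue(i,f)
round 1: derive cover(a,a) via R2 from blue(a,e), road(e,a)
round 1: derive cover(a,f) via R2 from blue(a,i), road(i,f)
round 1: derive cover(a,g) via R2 from blue(a,e), road(e,g)
round 1: derive cover(b,a) via R2 from blue(b,e), road(e,a)
round 1: derive cover(b,g) via R2 from blue(b,e), road(e,g)
round 1: derive cover(e,e) via R2 from blue(e,b), road(b,e)
round 1: derive cover(f,b) via R2 from blue(f,a), road(a,b)
round 1: derive cover(f,g) via R2 from blue(f,a), road(a,g)
round 1: derive cover(g,e) via R2 from blue(g,b), road(b,e)
round 1: derive cover(i,g) via R2 from blue(i,f), road(f,g)
round 2: derive cover(a,b) via R1 from cover(a,a), road(a,b)
round 2: derive cover(e,a) via R1 from cover(e,e), road(e,a)
round 2: derive cover(e,g) via R1 from cover(e,e), road(e,g)
round 2: derive cover(f,e) via R1 from cover(f,b), road(b,e)
round 2: derive cover(g,a) via R1 from cover(g,e), road(e,a)

cover(a,a)
cover(a,b)
cover(a,e)
cover(a,f)
cover(a,g)
cover(a,i)
cover(b,a)
cover(b,b)
cover(b,e)
cover(b,f)
cover(b,g)
cover(e,a)
cover(e,b)
cover(e,e)
cover(e,g)
cover(f,a)
cover(f,b)
cover(f,e)
cover(f,g)
cover(g,a)
cover(g,b)
cover(g,e)
cover(g,g)
cover(i,f)
cover(i,g)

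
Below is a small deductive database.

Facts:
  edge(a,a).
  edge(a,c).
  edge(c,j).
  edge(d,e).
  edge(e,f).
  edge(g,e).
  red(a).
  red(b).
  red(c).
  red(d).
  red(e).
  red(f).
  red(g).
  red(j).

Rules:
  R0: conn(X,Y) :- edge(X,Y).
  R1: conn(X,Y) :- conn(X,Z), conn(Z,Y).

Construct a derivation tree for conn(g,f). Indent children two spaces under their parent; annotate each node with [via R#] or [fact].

conn(g,f)  [via R1]
  conn(g,e)  [via R0]
    edge(g,e)  [fact]
  conn(e,f)  [via R0]
    edge(e,f)  [fact]

round 1: derive conn(a,a) via R0 from edge(a,a)
round 1: derive conn(a,c) via R0 from edge(a,c)
round 1: derive conn(c,j) via R0 from edge(c,j)
round 1: derive conn(d,e) via R0 from edge(d,e)
round 1: derive conn(e,f) via R0 from edge(e,f)
round 1: derive conn(g,e) via R0 from edge(g,e)
round 2: derive conn(a,j) via R1 from conn(a,c), conn(c,j)
round 2: derive conn(d,f) via R1 from conn(d,e), conn(e,f)
round 2: derive conn(g,f) via R1 from conn(g,e), conn(e,f)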